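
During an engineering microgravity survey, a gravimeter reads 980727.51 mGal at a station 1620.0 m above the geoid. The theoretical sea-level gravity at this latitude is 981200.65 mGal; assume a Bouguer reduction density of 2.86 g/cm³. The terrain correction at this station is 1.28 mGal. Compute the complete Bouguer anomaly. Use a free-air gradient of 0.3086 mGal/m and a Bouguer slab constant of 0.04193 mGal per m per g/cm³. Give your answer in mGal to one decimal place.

Free-air correction = 0.3086 × 1620.0 = 499.93 mGal
Free-air anomaly = 980727.51 − 981200.65 + (499.93) = 26.79 mGal
Bouguer slab correction = 0.04193 × 2.86 × 1620.0 = 194.27 mGal
Simple Bouguer anomaly = 26.79 − (194.27) = -167.48 mGal
Complete Bouguer anomaly = -167.48 + 1.28 = -166.20 mGal

-166.2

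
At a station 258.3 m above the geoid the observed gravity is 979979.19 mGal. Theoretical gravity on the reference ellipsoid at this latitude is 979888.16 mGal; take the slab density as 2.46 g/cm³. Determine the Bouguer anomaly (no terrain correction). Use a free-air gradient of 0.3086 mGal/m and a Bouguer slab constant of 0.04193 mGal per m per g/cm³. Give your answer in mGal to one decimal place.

144.1

Free-air correction = 0.3086 × 258.3 = 79.71 mGal
Free-air anomaly = 979979.19 − 979888.16 + (79.71) = 170.74 mGal
Bouguer slab correction = 0.04193 × 2.46 × 258.3 = 26.64 mGal
Simple Bouguer anomaly = 170.74 − (26.64) = 144.10 mGal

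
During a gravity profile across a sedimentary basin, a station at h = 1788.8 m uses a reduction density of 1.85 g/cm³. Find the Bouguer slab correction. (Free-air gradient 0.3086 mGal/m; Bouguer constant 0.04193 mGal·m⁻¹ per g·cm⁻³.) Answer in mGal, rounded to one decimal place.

Bouguer slab correction = 0.04193 × 1.85 × 1788.8 = 138.8 mGal

138.8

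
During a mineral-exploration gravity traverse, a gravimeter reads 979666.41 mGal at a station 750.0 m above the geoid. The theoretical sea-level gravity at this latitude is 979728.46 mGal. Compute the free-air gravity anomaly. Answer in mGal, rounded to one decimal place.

169.4

Free-air correction = 0.3086 × 750.0 = 231.45 mGal
Free-air anomaly = 979666.41 − 979728.46 + (231.45) = 169.40 mGal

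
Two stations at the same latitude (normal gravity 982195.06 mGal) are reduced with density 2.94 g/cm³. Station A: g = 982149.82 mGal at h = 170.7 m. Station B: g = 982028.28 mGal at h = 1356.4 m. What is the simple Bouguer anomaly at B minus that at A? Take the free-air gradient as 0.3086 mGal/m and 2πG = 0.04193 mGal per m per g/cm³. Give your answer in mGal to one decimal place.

98.2

Δg_SB(A) = 982149.82 − 982195.06 + 0.3086×170.7 − 0.04193×2.94×170.7 = -13.60 mGal
Δg_SB(B) = 982028.28 − 982195.06 + 0.3086×1356.4 − 0.04193×2.94×1356.4 = 84.60 mGal
Difference = 84.60 − (-13.60) = 98.20 mGal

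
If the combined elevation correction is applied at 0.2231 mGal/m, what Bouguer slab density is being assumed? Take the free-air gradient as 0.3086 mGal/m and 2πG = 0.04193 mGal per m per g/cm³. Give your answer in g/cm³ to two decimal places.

0.2231 = 0.3086 − 0.04193 × ρ
ρ = (0.3086 − 0.2231) / 0.04193 = 2.04 g/cm³

2.04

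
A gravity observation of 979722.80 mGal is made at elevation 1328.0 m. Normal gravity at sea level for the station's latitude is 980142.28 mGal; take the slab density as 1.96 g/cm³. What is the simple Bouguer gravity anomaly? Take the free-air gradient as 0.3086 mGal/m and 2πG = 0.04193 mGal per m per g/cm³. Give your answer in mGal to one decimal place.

-118.8

Free-air correction = 0.3086 × 1328.0 = 409.82 mGal
Free-air anomaly = 979722.80 − 980142.28 + (409.82) = -9.66 mGal
Bouguer slab correction = 0.04193 × 1.96 × 1328.0 = 109.14 mGal
Simple Bouguer anomaly = -9.66 − (109.14) = -118.80 mGal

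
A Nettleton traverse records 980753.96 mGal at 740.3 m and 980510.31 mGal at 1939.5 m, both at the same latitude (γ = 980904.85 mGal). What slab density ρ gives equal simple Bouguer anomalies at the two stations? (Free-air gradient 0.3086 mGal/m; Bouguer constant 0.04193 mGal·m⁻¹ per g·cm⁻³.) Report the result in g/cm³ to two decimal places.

2.51

Δg_obs = 980510.31 − 980753.96 = -243.65 mGal over Δh = 1939.5 − 740.3 = 1199.2 m
Equal Bouguer anomalies ⇒ Δg_obs + (0.3086 − 0.04193ρ)·Δh = 0
0.3086 − 0.04193ρ = −Δg_obs/Δh = 0.20318
ρ = (0.3086 − 0.20318) / 0.04193 = 2.51 g/cm³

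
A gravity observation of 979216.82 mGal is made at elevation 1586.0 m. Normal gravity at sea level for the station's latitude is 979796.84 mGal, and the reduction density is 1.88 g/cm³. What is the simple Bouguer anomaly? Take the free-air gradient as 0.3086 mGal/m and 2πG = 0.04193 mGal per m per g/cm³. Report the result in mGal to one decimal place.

-215.6

Free-air correction = 0.3086 × 1586.0 = 489.44 mGal
Free-air anomaly = 979216.82 − 979796.84 + (489.44) = -90.58 mGal
Bouguer slab correction = 0.04193 × 1.88 × 1586.0 = 125.02 mGal
Simple Bouguer anomaly = -90.58 − (125.02) = -215.60 mGal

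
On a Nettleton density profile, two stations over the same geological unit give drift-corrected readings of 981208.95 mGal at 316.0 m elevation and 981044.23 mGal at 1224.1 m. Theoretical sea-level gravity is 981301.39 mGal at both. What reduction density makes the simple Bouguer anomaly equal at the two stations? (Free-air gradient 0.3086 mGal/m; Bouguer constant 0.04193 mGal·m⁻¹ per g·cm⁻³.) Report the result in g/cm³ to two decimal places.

Δg_obs = 981044.23 − 981208.95 = -164.72 mGal over Δh = 1224.1 − 316.0 = 908.1 m
Equal Bouguer anomalies ⇒ Δg_obs + (0.3086 − 0.04193ρ)·Δh = 0
0.3086 − 0.04193ρ = −Δg_obs/Δh = 0.18139
ρ = (0.3086 − 0.18139) / 0.04193 = 3.03 g/cm³

3.03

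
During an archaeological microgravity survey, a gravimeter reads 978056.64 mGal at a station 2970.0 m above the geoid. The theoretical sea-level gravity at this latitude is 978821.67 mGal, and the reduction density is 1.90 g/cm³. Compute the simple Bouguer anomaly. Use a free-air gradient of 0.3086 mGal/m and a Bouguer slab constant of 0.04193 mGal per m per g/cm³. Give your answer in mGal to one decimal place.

-85.1

Free-air correction = 0.3086 × 2970.0 = 916.54 mGal
Free-air anomaly = 978056.64 − 978821.67 + (916.54) = 151.51 mGal
Bouguer slab correction = 0.04193 × 1.90 × 2970.0 = 236.61 mGal
Simple Bouguer anomaly = 151.51 − (236.61) = -85.10 mGal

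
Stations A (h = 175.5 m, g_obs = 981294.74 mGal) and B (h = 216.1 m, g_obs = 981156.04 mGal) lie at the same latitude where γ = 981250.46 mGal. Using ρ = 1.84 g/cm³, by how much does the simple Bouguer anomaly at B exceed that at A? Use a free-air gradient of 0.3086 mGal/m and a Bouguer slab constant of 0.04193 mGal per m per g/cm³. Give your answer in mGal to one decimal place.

-129.3

Δg_SB(A) = 981294.74 − 981250.46 + 0.3086×175.5 − 0.04193×1.84×175.5 = 84.90 mGal
Δg_SB(B) = 981156.04 − 981250.46 + 0.3086×216.1 − 0.04193×1.84×216.1 = -44.40 mGal
Difference = -44.40 − (84.90) = -129.30 mGal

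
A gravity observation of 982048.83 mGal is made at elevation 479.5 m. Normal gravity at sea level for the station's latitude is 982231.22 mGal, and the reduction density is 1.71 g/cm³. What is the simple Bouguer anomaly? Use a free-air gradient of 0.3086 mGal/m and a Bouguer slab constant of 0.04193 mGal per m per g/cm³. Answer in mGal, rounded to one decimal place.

-68.8

Free-air correction = 0.3086 × 479.5 = 147.97 mGal
Free-air anomaly = 982048.83 − 982231.22 + (147.97) = -34.42 mGal
Bouguer slab correction = 0.04193 × 1.71 × 479.5 = 34.38 mGal
Simple Bouguer anomaly = -34.42 − (34.38) = -68.80 mGal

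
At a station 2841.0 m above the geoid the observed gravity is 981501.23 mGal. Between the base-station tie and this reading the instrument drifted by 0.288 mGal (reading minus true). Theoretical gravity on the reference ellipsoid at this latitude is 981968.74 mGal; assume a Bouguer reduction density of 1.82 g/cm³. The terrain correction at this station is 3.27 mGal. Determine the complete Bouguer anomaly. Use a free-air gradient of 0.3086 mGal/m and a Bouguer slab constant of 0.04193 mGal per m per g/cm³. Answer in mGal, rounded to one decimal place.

Drift-corrected reading = 981501.23 − (0.288) = 981500.942 mGal
Free-air correction = 0.3086 × 2841.0 = 876.73 mGal
Free-air anomaly = 981500.942 − 981968.74 + (876.73) = 408.932 mGal
Bouguer slab correction = 0.04193 × 1.82 × 2841.0 = 216.80 mGal
Simple Bouguer anomaly = 408.932 − (216.80) = 192.132 mGal
Complete Bouguer anomaly = 192.132 + 3.27 = 195.402 mGal

195.4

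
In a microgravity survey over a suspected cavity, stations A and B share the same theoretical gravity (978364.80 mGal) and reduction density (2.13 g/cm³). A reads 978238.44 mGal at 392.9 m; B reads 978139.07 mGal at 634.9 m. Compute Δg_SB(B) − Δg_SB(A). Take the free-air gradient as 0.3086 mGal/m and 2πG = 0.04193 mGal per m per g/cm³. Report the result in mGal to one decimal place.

Δg_SB(A) = 978238.44 − 978364.80 + 0.3086×392.9 − 0.04193×2.13×392.9 = -40.20 mGal
Δg_SB(B) = 978139.07 − 978364.80 + 0.3086×634.9 − 0.04193×2.13×634.9 = -86.50 mGal
Difference = -86.50 − (-40.20) = -46.30 mGal

-46.3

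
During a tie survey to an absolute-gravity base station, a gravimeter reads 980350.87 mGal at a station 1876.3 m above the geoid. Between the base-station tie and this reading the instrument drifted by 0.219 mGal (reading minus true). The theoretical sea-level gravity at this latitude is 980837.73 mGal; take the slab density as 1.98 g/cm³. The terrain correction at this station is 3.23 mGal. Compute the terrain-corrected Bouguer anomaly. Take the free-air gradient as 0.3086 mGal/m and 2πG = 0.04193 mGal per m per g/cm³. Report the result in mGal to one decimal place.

Drift-corrected reading = 980350.87 − (0.219) = 980350.651 mGal
Free-air correction = 0.3086 × 1876.3 = 579.03 mGal
Free-air anomaly = 980350.651 − 980837.73 + (579.03) = 91.951 mGal
Bouguer slab correction = 0.04193 × 1.98 × 1876.3 = 155.77 mGal
Simple Bouguer anomaly = 91.951 − (155.77) = -63.819 mGal
Complete Bouguer anomaly = -63.819 + 3.23 = -60.589 mGal

-60.6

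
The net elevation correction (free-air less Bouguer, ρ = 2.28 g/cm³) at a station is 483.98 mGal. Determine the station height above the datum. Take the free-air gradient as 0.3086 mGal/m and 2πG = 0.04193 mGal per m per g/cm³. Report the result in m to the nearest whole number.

Combined gradient = 0.3086 − 0.04193 × 2.28 = 0.2129996 mGal/m
h = 483.98 / 0.2129996 = 2272.21 m

2272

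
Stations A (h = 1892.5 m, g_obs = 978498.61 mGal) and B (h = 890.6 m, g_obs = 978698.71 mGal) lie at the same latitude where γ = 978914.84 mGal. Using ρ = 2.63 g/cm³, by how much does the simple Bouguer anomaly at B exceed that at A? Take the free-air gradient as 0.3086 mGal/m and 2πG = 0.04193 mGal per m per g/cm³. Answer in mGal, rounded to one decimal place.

Δg_SB(A) = 978498.61 − 978914.84 + 0.3086×1892.5 − 0.04193×2.63×1892.5 = -40.90 mGal
Δg_SB(B) = 978698.71 − 978914.84 + 0.3086×890.6 − 0.04193×2.63×890.6 = -39.50 mGal
Difference = -39.50 − (-40.90) = 1.40 mGal

1.4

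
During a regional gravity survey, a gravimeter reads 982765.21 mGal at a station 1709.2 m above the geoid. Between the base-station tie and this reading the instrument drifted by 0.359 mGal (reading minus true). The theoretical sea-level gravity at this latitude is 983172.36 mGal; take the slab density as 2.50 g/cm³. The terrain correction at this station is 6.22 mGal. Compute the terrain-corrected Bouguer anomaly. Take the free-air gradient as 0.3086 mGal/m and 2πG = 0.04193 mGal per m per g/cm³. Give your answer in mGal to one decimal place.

-53.0

Drift-corrected reading = 982765.21 − (0.359) = 982764.851 mGal
Free-air correction = 0.3086 × 1709.2 = 527.46 mGal
Free-air anomaly = 982764.851 − 983172.36 + (527.46) = 119.951 mGal
Bouguer slab correction = 0.04193 × 2.50 × 1709.2 = 179.17 mGal
Simple Bouguer anomaly = 119.951 − (179.17) = -59.219 mGal
Complete Bouguer anomaly = -59.219 + 6.22 = -52.999 mGal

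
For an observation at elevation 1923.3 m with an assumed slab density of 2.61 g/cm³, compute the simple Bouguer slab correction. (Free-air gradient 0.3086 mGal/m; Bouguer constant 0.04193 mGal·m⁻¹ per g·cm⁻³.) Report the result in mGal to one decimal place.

210.5

Bouguer slab correction = 0.04193 × 2.61 × 1923.3 = 210.5 mGal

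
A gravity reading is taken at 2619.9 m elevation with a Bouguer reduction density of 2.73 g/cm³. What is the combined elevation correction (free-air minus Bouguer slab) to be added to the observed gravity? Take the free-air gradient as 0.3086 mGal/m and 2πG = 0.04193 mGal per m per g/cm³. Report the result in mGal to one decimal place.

Combined gradient = 0.3086 − 0.04193 × 2.73 = 0.1941311 mGal/m
Combined elevation correction = 0.1941311 × 2619.9 = 508.6 mGal

508.6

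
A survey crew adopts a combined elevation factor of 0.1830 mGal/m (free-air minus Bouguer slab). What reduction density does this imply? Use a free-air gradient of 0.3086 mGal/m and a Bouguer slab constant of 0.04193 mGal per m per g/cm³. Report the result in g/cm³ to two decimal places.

3.00

0.1830 = 0.3086 − 0.04193 × ρ
ρ = (0.3086 − 0.1830) / 0.04193 = 3.00 g/cm³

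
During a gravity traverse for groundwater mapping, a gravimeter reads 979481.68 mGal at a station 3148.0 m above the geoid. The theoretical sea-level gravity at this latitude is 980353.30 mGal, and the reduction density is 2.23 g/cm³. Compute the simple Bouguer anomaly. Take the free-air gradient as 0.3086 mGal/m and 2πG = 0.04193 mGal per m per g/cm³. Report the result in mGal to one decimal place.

-194.5

Free-air correction = 0.3086 × 3148.0 = 971.47 mGal
Free-air anomaly = 979481.68 − 980353.30 + (971.47) = 99.85 mGal
Bouguer slab correction = 0.04193 × 2.23 × 3148.0 = 294.35 mGal
Simple Bouguer anomaly = 99.85 − (294.35) = -194.50 mGal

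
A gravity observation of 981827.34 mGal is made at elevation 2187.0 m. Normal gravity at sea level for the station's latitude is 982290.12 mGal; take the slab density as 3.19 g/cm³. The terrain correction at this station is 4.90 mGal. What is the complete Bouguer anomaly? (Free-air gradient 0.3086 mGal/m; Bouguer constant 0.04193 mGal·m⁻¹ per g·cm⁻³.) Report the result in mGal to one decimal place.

Free-air correction = 0.3086 × 2187.0 = 674.91 mGal
Free-air anomaly = 981827.34 − 982290.12 + (674.91) = 212.13 mGal
Bouguer slab correction = 0.04193 × 3.19 × 2187.0 = 292.53 mGal
Simple Bouguer anomaly = 212.13 − (292.53) = -80.40 mGal
Complete Bouguer anomaly = -80.40 + 4.90 = -75.50 mGal

-75.5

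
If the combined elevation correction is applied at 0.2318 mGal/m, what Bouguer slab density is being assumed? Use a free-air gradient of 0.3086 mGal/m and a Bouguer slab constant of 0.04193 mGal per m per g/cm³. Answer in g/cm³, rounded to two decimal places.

0.2318 = 0.3086 − 0.04193 × ρ
ρ = (0.3086 − 0.2318) / 0.04193 = 1.83 g/cm³

1.83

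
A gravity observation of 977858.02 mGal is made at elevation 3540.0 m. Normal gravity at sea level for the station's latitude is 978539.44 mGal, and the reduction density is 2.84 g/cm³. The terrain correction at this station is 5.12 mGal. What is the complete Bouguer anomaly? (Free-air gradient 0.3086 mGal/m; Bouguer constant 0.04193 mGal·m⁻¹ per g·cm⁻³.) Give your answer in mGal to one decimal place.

Free-air correction = 0.3086 × 3540.0 = 1092.44 mGal
Free-air anomaly = 977858.02 − 978539.44 + (1092.44) = 411.02 mGal
Bouguer slab correction = 0.04193 × 2.84 × 3540.0 = 421.55 mGal
Simple Bouguer anomaly = 411.02 − (421.55) = -10.53 mGal
Complete Bouguer anomaly = -10.53 + 5.12 = -5.41 mGal

-5.4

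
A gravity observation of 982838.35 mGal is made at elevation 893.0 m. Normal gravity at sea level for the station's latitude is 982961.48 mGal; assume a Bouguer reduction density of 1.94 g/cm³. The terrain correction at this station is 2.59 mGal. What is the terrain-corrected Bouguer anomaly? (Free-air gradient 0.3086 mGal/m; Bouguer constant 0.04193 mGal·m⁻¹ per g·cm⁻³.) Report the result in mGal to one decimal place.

82.4

Free-air correction = 0.3086 × 893.0 = 275.58 mGal
Free-air anomaly = 982838.35 − 982961.48 + (275.58) = 152.45 mGal
Bouguer slab correction = 0.04193 × 1.94 × 893.0 = 72.64 mGal
Simple Bouguer anomaly = 152.45 − (72.64) = 79.81 mGal
Complete Bouguer anomaly = 79.81 + 2.59 = 82.40 mGal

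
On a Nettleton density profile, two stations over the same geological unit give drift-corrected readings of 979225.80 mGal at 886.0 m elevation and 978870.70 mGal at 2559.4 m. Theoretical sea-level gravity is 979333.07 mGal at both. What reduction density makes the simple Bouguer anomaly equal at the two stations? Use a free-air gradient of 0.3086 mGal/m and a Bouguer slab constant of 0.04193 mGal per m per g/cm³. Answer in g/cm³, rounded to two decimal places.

Δg_obs = 978870.70 − 979225.80 = -355.10 mGal over Δh = 2559.4 − 886.0 = 1673.4 m
Equal Bouguer anomalies ⇒ Δg_obs + (0.3086 − 0.04193ρ)·Δh = 0
0.3086 − 0.04193ρ = −Δg_obs/Δh = 0.21220
ρ = (0.3086 − 0.21220) / 0.04193 = 2.30 g/cm³

2.30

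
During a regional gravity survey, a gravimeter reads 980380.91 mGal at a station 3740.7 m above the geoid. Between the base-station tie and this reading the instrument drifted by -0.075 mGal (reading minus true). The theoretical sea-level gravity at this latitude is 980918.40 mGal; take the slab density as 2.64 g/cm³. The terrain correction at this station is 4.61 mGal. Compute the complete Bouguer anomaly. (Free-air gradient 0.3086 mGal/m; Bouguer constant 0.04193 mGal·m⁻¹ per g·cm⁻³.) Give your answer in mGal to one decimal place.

Drift-corrected reading = 980380.91 − (-0.075) = 980380.985 mGal
Free-air correction = 0.3086 × 3740.7 = 1154.38 mGal
Free-air anomaly = 980380.985 − 980918.40 + (1154.38) = 616.965 mGal
Bouguer slab correction = 0.04193 × 2.64 × 3740.7 = 414.08 mGal
Simple Bouguer anomaly = 616.965 − (414.08) = 202.885 mGal
Complete Bouguer anomaly = 202.885 + 4.61 = 207.495 mGal

207.5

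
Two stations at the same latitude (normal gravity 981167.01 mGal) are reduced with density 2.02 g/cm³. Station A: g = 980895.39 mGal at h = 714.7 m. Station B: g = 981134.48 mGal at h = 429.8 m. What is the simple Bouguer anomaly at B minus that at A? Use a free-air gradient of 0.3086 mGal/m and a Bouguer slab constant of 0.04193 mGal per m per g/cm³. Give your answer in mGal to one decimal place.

175.3

Δg_SB(A) = 980895.39 − 981167.01 + 0.3086×714.7 − 0.04193×2.02×714.7 = -111.60 mGal
Δg_SB(B) = 981134.48 − 981167.01 + 0.3086×429.8 − 0.04193×2.02×429.8 = 63.70 mGal
Difference = 63.70 − (-111.60) = 175.30 mGal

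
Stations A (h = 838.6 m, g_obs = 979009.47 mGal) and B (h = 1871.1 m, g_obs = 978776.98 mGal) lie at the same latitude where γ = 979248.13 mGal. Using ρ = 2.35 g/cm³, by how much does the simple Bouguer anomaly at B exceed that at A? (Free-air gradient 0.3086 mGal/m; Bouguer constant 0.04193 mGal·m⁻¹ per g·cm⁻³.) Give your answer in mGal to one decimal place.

Δg_SB(A) = 979009.47 − 979248.13 + 0.3086×838.6 − 0.04193×2.35×838.6 = -62.50 mGal
Δg_SB(B) = 978776.98 − 979248.13 + 0.3086×1871.1 − 0.04193×2.35×1871.1 = -78.10 mGal
Difference = -78.10 − (-62.50) = -15.60 mGal

-15.6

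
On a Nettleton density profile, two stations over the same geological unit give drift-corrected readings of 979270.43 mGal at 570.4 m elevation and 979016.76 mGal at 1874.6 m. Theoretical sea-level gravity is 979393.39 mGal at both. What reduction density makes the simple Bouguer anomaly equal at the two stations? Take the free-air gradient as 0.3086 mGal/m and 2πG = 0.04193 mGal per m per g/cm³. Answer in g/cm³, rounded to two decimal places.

2.72

Δg_obs = 979016.76 − 979270.43 = -253.67 mGal over Δh = 1874.6 − 570.4 = 1304.2 m
Equal Bouguer anomalies ⇒ Δg_obs + (0.3086 − 0.04193ρ)·Δh = 0
0.3086 − 0.04193ρ = −Δg_obs/Δh = 0.19450
ρ = (0.3086 − 0.19450) / 0.04193 = 2.72 g/cm³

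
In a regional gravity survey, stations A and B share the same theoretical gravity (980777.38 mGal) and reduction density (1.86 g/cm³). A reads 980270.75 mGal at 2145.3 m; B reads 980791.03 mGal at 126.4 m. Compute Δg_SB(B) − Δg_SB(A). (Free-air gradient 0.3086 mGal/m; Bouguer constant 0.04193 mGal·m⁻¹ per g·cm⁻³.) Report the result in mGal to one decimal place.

Δg_SB(A) = 980270.75 − 980777.38 + 0.3086×2145.3 − 0.04193×1.86×2145.3 = -11.90 mGal
Δg_SB(B) = 980791.03 − 980777.38 + 0.3086×126.4 − 0.04193×1.86×126.4 = 42.80 mGal
Difference = 42.80 − (-11.90) = 54.70 mGal

54.7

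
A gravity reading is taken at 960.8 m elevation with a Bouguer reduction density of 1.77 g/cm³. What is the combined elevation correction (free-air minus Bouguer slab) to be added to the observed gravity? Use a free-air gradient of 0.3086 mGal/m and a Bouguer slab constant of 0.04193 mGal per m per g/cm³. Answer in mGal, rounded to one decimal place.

225.2

Combined gradient = 0.3086 − 0.04193 × 1.77 = 0.2343839 mGal/m
Combined elevation correction = 0.2343839 × 960.8 = 225.2 mGal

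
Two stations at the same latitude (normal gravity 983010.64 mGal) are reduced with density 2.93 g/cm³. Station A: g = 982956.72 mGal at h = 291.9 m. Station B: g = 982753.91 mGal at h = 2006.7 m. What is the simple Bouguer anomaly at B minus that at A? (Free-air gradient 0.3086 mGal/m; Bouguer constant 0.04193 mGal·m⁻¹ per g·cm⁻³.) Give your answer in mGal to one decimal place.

115.7

Δg_SB(A) = 982956.72 − 983010.64 + 0.3086×291.9 − 0.04193×2.93×291.9 = 0.30 mGal
Δg_SB(B) = 982753.91 − 983010.64 + 0.3086×2006.7 − 0.04193×2.93×2006.7 = 116.00 mGal
Difference = 116.00 − (0.30) = 115.70 mGal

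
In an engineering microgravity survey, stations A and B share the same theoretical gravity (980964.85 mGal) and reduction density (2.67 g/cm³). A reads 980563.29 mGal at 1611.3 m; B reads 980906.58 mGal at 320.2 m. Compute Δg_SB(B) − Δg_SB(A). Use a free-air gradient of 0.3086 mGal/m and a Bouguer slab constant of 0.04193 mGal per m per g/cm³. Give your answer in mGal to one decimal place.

Δg_SB(A) = 980563.29 − 980964.85 + 0.3086×1611.3 − 0.04193×2.67×1611.3 = -84.70 mGal
Δg_SB(B) = 980906.58 − 980964.85 + 0.3086×320.2 − 0.04193×2.67×320.2 = 4.70 mGal
Difference = 4.70 − (-84.70) = 89.40 mGal

89.4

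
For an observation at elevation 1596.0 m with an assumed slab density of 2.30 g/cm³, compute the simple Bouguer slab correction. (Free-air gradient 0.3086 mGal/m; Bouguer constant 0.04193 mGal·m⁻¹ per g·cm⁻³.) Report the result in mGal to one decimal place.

Bouguer slab correction = 0.04193 × 2.30 × 1596.0 = 153.9 mGal

153.9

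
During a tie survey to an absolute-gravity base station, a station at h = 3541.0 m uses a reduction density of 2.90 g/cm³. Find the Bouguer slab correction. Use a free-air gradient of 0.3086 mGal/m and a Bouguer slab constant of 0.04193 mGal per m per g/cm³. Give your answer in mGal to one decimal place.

Bouguer slab correction = 0.04193 × 2.90 × 3541.0 = 430.6 mGal

430.6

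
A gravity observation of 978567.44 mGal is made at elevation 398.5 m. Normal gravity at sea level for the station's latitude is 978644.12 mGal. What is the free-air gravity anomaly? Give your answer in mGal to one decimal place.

Free-air correction = 0.3086 × 398.5 = 122.98 mGal
Free-air anomaly = 978567.44 − 978644.12 + (122.98) = 46.30 mGal

46.3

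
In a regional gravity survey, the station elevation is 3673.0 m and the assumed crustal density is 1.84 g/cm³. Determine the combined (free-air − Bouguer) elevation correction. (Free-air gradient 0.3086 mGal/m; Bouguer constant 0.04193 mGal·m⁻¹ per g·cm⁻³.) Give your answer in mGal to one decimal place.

Combined gradient = 0.3086 − 0.04193 × 1.84 = 0.2314488 mGal/m
Combined elevation correction = 0.2314488 × 3673.0 = 850.1 mGal

850.1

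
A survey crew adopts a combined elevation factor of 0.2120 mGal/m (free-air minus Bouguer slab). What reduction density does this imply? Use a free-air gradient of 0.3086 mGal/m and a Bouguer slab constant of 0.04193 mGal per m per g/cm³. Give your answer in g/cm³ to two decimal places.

2.30

0.2120 = 0.3086 − 0.04193 × ρ
ρ = (0.3086 − 0.2120) / 0.04193 = 2.30 g/cm³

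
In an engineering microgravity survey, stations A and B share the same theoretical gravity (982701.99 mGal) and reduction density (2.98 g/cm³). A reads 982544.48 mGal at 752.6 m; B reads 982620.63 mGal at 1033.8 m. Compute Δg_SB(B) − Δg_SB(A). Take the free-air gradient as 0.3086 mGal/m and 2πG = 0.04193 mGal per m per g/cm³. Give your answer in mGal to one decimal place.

Δg_SB(A) = 982544.48 − 982701.99 + 0.3086×752.6 − 0.04193×2.98×752.6 = -19.30 mGal
Δg_SB(B) = 982620.63 − 982701.99 + 0.3086×1033.8 − 0.04193×2.98×1033.8 = 108.50 mGal
Difference = 108.50 − (-19.30) = 127.80 mGal

127.8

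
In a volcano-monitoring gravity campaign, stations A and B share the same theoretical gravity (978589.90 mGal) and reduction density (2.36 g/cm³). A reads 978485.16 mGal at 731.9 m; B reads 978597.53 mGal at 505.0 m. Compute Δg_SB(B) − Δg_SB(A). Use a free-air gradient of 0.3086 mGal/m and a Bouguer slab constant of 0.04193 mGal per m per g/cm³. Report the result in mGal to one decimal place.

64.8

Δg_SB(A) = 978485.16 − 978589.90 + 0.3086×731.9 − 0.04193×2.36×731.9 = 48.70 mGal
Δg_SB(B) = 978597.53 − 978589.90 + 0.3086×505.0 − 0.04193×2.36×505.0 = 113.50 mGal
Difference = 113.50 − (48.70) = 64.80 mGal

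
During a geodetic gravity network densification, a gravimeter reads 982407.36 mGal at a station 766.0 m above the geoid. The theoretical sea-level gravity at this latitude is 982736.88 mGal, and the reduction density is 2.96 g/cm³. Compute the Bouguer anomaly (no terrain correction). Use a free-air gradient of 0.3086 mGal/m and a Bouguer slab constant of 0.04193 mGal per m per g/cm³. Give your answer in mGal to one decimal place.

Free-air correction = 0.3086 × 766.0 = 236.39 mGal
Free-air anomaly = 982407.36 − 982736.88 + (236.39) = -93.13 mGal
Bouguer slab correction = 0.04193 × 2.96 × 766.0 = 95.07 mGal
Simple Bouguer anomaly = -93.13 − (95.07) = -188.20 mGal

-188.2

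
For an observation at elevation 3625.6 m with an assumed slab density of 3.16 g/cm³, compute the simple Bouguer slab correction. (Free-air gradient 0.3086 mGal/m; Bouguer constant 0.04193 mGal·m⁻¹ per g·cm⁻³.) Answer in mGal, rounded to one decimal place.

480.4

Bouguer slab correction = 0.04193 × 3.16 × 3625.6 = 480.4 mGal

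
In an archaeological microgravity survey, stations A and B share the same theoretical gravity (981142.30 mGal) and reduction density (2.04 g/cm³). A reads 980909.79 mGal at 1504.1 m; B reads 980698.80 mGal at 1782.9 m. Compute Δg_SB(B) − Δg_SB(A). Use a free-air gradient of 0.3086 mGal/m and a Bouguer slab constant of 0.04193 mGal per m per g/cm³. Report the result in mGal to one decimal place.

Δg_SB(A) = 980909.79 − 981142.30 + 0.3086×1504.1 − 0.04193×2.04×1504.1 = 103.00 mGal
Δg_SB(B) = 980698.80 − 981142.30 + 0.3086×1782.9 − 0.04193×2.04×1782.9 = -45.80 mGal
Difference = -45.80 − (103.00) = -148.80 mGal

-148.8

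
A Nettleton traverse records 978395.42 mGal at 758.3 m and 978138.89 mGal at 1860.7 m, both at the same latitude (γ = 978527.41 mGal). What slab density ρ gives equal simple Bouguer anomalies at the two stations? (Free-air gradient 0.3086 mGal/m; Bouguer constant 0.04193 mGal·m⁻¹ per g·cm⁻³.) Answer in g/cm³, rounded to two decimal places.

Δg_obs = 978138.89 − 978395.42 = -256.53 mGal over Δh = 1860.7 − 758.3 = 1102.4 m
Equal Bouguer anomalies ⇒ Δg_obs + (0.3086 − 0.04193ρ)·Δh = 0
0.3086 − 0.04193ρ = −Δg_obs/Δh = 0.23270
ρ = (0.3086 − 0.23270) / 0.04193 = 1.81 g/cm³

1.81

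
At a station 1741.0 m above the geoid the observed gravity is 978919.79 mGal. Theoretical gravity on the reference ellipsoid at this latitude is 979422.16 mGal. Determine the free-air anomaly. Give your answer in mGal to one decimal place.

Free-air correction = 0.3086 × 1741.0 = 537.27 mGal
Free-air anomaly = 978919.79 − 979422.16 + (537.27) = 34.90 mGal

34.9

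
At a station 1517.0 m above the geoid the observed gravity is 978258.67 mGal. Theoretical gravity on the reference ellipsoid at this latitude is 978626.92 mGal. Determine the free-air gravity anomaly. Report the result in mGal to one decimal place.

Free-air correction = 0.3086 × 1517.0 = 468.15 mGal
Free-air anomaly = 978258.67 − 978626.92 + (468.15) = 99.90 mGal

99.9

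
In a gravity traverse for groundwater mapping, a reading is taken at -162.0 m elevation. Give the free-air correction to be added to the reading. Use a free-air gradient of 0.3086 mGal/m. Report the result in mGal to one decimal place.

-50.0

Free-air correction = 0.3086 × -162.0 = -50.0 mGal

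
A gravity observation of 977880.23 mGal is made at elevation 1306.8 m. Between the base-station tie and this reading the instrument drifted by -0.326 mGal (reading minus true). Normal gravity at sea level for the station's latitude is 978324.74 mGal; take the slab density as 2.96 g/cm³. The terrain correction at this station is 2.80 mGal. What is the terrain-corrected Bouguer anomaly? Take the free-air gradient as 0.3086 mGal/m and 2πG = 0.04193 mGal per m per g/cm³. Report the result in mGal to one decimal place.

-200.3

Drift-corrected reading = 977880.23 − (-0.326) = 977880.556 mGal
Free-air correction = 0.3086 × 1306.8 = 403.28 mGal
Free-air anomaly = 977880.556 − 978324.74 + (403.28) = -40.904 mGal
Bouguer slab correction = 0.04193 × 2.96 × 1306.8 = 162.19 mGal
Simple Bouguer anomaly = -40.904 − (162.19) = -203.094 mGal
Complete Bouguer anomaly = -203.094 + 2.80 = -200.294 mGal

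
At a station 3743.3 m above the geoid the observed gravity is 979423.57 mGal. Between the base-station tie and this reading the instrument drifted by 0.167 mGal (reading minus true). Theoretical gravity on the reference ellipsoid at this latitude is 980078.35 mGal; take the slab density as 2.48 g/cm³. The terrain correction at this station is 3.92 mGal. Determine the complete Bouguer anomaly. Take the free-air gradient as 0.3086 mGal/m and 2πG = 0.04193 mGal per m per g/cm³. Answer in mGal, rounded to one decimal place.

Drift-corrected reading = 979423.57 − (0.167) = 979423.403 mGal
Free-air correction = 0.3086 × 3743.3 = 1155.18 mGal
Free-air anomaly = 979423.403 − 980078.35 + (1155.18) = 500.233 mGal
Bouguer slab correction = 0.04193 × 2.48 × 3743.3 = 389.25 mGal
Simple Bouguer anomaly = 500.233 − (389.25) = 110.983 mGal
Complete Bouguer anomaly = 110.983 + 3.92 = 114.903 mGal

114.9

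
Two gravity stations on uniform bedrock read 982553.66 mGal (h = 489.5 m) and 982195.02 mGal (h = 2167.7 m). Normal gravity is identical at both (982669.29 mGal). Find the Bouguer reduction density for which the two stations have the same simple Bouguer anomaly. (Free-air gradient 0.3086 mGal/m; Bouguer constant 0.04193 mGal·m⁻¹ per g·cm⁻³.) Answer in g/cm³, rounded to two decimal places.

Δg_obs = 982195.02 − 982553.66 = -358.64 mGal over Δh = 2167.7 − 489.5 = 1678.2 m
Equal Bouguer anomalies ⇒ Δg_obs + (0.3086 − 0.04193ρ)·Δh = 0
0.3086 − 0.04193ρ = −Δg_obs/Δh = 0.21371
ρ = (0.3086 − 0.21371) / 0.04193 = 2.26 g/cm³

2.26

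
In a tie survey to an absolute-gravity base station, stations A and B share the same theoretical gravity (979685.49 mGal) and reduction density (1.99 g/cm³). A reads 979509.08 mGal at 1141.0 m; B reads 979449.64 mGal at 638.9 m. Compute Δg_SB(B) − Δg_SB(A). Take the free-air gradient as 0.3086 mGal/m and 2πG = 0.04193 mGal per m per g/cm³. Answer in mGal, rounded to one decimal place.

-172.5

Δg_SB(A) = 979509.08 − 979685.49 + 0.3086×1141.0 − 0.04193×1.99×1141.0 = 80.50 mGal
Δg_SB(B) = 979449.64 − 979685.49 + 0.3086×638.9 − 0.04193×1.99×638.9 = -92.00 mGal
Difference = -92.00 − (80.50) = -172.50 mGal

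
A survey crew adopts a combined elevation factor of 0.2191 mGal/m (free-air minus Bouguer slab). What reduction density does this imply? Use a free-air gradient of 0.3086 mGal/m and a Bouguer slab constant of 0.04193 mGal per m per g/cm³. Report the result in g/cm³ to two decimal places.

0.2191 = 0.3086 − 0.04193 × ρ
ρ = (0.3086 − 0.2191) / 0.04193 = 2.13 g/cm³

2.13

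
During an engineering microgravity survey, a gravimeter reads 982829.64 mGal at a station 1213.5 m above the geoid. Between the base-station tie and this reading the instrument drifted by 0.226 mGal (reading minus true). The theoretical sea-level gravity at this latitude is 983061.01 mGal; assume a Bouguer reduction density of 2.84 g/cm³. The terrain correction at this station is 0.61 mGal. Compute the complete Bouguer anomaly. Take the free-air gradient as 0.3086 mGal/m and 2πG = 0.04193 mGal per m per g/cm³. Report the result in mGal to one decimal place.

-1.0

Drift-corrected reading = 982829.64 − (0.226) = 982829.414 mGal
Free-air correction = 0.3086 × 1213.5 = 374.49 mGal
Free-air anomaly = 982829.414 − 983061.01 + (374.49) = 142.894 mGal
Bouguer slab correction = 0.04193 × 2.84 × 1213.5 = 144.51 mGal
Simple Bouguer anomaly = 142.894 − (144.51) = -1.616 mGal
Complete Bouguer anomaly = -1.616 + 0.61 = -1.006 mGal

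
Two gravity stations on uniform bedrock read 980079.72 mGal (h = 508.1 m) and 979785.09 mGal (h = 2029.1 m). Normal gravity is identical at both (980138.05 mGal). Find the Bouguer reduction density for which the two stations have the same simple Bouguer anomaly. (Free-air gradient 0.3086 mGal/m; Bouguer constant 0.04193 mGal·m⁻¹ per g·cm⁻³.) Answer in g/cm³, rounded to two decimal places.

2.74

Δg_obs = 979785.09 − 980079.72 = -294.63 mGal over Δh = 2029.1 − 508.1 = 1521.0 m
Equal Bouguer anomalies ⇒ Δg_obs + (0.3086 − 0.04193ρ)·Δh = 0
0.3086 − 0.04193ρ = −Δg_obs/Δh = 0.19371
ρ = (0.3086 − 0.19371) / 0.04193 = 2.74 g/cm³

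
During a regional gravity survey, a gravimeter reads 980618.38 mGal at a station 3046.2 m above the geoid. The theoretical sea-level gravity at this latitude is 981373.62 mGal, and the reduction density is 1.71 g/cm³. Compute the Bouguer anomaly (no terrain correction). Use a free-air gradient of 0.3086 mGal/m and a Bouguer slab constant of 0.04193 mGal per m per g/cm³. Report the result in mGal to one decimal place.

Free-air correction = 0.3086 × 3046.2 = 940.06 mGal
Free-air anomaly = 980618.38 − 981373.62 + (940.06) = 184.82 mGal
Bouguer slab correction = 0.04193 × 1.71 × 3046.2 = 218.41 mGal
Simple Bouguer anomaly = 184.82 − (218.41) = -33.59 mGal

-33.6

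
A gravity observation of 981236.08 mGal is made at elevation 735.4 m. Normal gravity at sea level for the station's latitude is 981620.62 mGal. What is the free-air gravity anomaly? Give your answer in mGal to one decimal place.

Free-air correction = 0.3086 × 735.4 = 226.94 mGal
Free-air anomaly = 981236.08 − 981620.62 + (226.94) = -157.60 mGal

-157.6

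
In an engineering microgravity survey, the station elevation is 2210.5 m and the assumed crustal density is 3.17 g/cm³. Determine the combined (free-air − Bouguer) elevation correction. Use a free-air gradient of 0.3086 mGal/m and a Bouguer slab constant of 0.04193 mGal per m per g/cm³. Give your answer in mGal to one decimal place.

Combined gradient = 0.3086 − 0.04193 × 3.17 = 0.1756819 mGal/m
Combined elevation correction = 0.1756819 × 2210.5 = 388.3 mGal

388.3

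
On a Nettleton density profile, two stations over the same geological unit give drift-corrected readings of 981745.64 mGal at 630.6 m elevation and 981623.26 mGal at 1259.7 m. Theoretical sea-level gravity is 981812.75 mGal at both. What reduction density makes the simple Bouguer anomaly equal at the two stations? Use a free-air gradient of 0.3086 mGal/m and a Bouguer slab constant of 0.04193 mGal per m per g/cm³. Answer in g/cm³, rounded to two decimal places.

Δg_obs = 981623.26 − 981745.64 = -122.38 mGal over Δh = 1259.7 − 630.6 = 629.1 m
Equal Bouguer anomalies ⇒ Δg_obs + (0.3086 − 0.04193ρ)·Δh = 0
0.3086 − 0.04193ρ = −Δg_obs/Δh = 0.19453
ρ = (0.3086 − 0.19453) / 0.04193 = 2.72 g/cm³

2.72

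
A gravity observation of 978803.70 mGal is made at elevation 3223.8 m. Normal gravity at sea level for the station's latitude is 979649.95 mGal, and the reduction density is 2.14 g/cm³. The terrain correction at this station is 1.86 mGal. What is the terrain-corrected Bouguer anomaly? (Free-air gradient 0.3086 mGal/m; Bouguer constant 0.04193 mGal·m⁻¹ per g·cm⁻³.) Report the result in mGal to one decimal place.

Free-air correction = 0.3086 × 3223.8 = 994.86 mGal
Free-air anomaly = 978803.70 − 979649.95 + (994.86) = 148.61 mGal
Bouguer slab correction = 0.04193 × 2.14 × 3223.8 = 289.27 mGal
Simple Bouguer anomaly = 148.61 − (289.27) = -140.66 mGal
Complete Bouguer anomaly = -140.66 + 1.86 = -138.80 mGal

-138.8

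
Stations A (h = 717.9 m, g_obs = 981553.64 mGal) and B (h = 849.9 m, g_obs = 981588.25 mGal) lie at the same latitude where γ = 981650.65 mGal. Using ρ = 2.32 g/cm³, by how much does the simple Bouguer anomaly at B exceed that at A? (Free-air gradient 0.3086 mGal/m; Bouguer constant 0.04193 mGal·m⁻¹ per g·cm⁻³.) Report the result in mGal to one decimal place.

62.5

Δg_SB(A) = 981553.64 − 981650.65 + 0.3086×717.9 − 0.04193×2.32×717.9 = 54.70 mGal
Δg_SB(B) = 981588.25 − 981650.65 + 0.3086×849.9 − 0.04193×2.32×849.9 = 117.20 mGal
Difference = 117.20 − (54.70) = 62.50 mGal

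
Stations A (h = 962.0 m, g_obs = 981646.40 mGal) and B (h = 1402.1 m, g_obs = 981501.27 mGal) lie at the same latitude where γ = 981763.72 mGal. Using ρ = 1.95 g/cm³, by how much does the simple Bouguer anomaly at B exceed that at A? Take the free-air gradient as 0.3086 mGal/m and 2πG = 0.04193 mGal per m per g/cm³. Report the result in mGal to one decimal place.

-45.3

Δg_SB(A) = 981646.40 − 981763.72 + 0.3086×962.0 − 0.04193×1.95×962.0 = 100.90 mGal
Δg_SB(B) = 981501.27 − 981763.72 + 0.3086×1402.1 − 0.04193×1.95×1402.1 = 55.60 mGal
Difference = 55.60 − (100.90) = -45.30 mGal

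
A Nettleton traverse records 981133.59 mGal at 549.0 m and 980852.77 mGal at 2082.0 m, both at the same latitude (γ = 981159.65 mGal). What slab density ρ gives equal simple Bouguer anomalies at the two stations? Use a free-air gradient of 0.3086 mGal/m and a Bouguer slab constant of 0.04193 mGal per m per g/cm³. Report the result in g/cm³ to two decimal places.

2.99

Δg_obs = 980852.77 − 981133.59 = -280.82 mGal over Δh = 2082.0 − 549.0 = 1533.0 m
Equal Bouguer anomalies ⇒ Δg_obs + (0.3086 − 0.04193ρ)·Δh = 0
0.3086 − 0.04193ρ = −Δg_obs/Δh = 0.18318
ρ = (0.3086 − 0.18318) / 0.04193 = 2.99 g/cm³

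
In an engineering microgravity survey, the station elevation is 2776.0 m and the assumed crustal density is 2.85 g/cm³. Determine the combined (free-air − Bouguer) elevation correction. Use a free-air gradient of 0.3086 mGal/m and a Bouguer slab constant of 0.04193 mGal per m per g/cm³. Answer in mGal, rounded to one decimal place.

Combined gradient = 0.3086 − 0.04193 × 2.85 = 0.1890995 mGal/m
Combined elevation correction = 0.1890995 × 2776.0 = 524.9 mGal

524.9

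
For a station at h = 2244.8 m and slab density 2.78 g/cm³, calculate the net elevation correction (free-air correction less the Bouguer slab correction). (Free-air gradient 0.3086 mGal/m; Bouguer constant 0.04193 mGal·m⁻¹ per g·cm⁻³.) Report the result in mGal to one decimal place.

Combined gradient = 0.3086 − 0.04193 × 2.78 = 0.1920346 mGal/m
Combined elevation correction = 0.1920346 × 2244.8 = 431.1 mGal

431.1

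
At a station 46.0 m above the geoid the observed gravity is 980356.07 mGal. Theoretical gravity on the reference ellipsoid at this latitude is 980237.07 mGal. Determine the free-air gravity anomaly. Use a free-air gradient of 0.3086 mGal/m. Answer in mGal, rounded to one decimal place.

133.2

Free-air correction = 0.3086 × 46.0 = 14.20 mGal
Free-air anomaly = 980356.07 − 980237.07 + (14.20) = 133.20 mGal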